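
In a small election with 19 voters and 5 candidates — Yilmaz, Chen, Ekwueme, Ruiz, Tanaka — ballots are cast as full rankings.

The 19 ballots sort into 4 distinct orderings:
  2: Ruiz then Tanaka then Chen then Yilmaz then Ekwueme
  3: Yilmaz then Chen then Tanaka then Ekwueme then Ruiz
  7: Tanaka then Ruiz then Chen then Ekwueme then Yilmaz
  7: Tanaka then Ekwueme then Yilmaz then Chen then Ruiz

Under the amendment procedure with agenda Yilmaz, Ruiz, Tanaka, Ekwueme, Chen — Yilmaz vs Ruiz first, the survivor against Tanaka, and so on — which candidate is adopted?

Round 1: Yilmaz vs Ruiz — 10–9, Yilmaz advances.
Round 2: Yilmaz vs Tanaka — 3–16, Tanaka advances.
Round 3: Tanaka vs Ekwueme — 19–0, Tanaka advances.
Round 4: Tanaka vs Chen — 16–3, Tanaka advances.
Tanaka survives the agenda.

Tanaka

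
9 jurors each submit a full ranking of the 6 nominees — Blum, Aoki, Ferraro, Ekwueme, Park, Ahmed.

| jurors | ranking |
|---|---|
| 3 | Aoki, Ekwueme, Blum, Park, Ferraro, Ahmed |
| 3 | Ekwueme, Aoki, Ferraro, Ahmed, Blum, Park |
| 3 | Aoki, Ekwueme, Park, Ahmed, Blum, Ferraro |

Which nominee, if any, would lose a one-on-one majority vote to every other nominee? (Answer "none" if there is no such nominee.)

Pairwise majorities:
Blum–Aoki: Aoki 9–0.
Blum–Ferraro: Blum 6–3.
Blum vs Ekwueme: Ekwueme wins 9–0.
Blum vs Park: Blum is ranked higher on 3+3 = 6 ballots, Park on 3. Blum wins 6–3.
Blum vs Ahmed: Ahmed, 6–3.
Aoki vs Ferraro: Aoki wins 9–0.
Aoki vs Ekwueme: Aoki, 6–3.
Aoki–Park: Aoki 9–0.
Aoki vs Ahmed: 9 to 0, Aoki.
Ferraro vs Ekwueme: Ekwueme wins 9–0.
Ferraro vs Park: Ferraro is ranked higher on 3 ballots, Park on 6. Park wins 6–3.
Ferraro vs Ahmed: 3+3 = 6 for Ferraro, 3 for Ahmed — Ferraro by 6–3.
Ekwueme–Park: Ekwueme 9–0.
Ekwueme vs Ahmed: Ekwueme preferred on 3+3+3 = 9 ballots; Ekwueme wins 9–0.
Park vs Ahmed: Park, 6–3.
Each nominee has at least one pairwise win (Blum beats Ferraro; Aoki beats Blum; Ferraro beats Ahmed; Ekwueme beats Blum; Park beats Ferraro; Ahmed beats Blum) — no Condorcet loser.

none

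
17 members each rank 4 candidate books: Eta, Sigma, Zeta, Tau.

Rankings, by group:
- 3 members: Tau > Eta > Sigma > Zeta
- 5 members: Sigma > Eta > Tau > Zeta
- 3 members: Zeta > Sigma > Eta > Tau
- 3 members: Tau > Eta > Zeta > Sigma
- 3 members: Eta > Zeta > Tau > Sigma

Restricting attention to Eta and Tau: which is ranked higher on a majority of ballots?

Ballots ranking Eta above Tau: 5 + 3 + 3 = 11.
Ballots ranking Tau above Eta: 17 − 11 = 6.
Eta wins the head-to-head 11–6.

Eta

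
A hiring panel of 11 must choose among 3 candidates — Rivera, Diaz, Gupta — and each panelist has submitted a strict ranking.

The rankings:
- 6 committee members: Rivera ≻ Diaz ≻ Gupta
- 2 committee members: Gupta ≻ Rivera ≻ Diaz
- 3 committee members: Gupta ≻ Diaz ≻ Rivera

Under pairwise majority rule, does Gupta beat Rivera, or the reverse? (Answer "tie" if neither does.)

Rivera

Ballots ranking Gupta above Rivera: 2 + 3 = 5.
Ballots ranking Rivera above Gupta: 11 − 5 = 6.
Rivera wins the head-to-head 6–5.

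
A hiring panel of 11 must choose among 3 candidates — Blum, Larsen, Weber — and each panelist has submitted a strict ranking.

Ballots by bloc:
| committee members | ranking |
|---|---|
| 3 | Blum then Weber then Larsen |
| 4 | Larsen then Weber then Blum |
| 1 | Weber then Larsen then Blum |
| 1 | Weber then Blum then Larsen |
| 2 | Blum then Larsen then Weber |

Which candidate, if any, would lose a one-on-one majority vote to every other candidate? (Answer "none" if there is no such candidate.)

Head-to-head results (11 committee members):
Blum vs Larsen: 3+1+2 = 6 for Blum, 5 for Larsen — Blum by 6–5.
Blum vs Weber: Weber wins 6–5.
Larsen vs Weber: Larsen is ranked higher on 4+2 = 6 ballots, Weber on 5. Larsen wins 6–5.
No candidate is winless: Blum beats Larsen; Larsen beats Weber; Weber beats Blum. There is no Condorcet loser.

none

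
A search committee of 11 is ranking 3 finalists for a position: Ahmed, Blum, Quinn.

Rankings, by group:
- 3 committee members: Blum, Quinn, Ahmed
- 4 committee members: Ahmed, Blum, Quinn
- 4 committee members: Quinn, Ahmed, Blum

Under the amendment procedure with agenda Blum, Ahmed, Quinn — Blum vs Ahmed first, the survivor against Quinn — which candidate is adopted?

Quinn

Round 1: Blum vs Ahmed — 3–8, Ahmed advances.
Round 2: Ahmed vs Quinn — 4–7, Quinn advances.
Quinn survives the agenda.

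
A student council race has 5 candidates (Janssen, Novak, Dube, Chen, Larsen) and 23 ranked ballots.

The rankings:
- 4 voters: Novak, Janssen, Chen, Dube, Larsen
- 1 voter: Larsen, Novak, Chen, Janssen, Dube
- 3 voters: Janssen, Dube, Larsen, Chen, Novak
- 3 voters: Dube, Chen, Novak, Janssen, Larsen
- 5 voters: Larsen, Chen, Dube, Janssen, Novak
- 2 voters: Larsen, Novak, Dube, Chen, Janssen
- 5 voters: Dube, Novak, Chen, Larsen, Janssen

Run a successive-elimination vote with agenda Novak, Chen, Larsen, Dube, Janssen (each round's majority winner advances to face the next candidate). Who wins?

Round 1: Novak vs Chen — 12–11, Novak advances.
Round 2: Novak vs Larsen — 12–11, Novak advances.
Round 3: Novak vs Dube — 7–16, Dube advances.
Round 4: Dube vs Janssen — 15–8, Dube advances.
The agenda winner is Dube.

Dube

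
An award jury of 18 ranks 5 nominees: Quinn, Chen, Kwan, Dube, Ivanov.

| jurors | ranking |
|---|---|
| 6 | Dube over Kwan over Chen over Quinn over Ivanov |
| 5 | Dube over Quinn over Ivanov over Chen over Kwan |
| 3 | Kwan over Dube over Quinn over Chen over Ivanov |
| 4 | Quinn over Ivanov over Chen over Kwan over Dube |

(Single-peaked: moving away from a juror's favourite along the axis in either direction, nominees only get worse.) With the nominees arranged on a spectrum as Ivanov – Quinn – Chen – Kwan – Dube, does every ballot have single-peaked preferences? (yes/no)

no

Axis positions: Ivanov=1, Quinn=2, Chen=3, Kwan=4, Dube=5.
Type 1 (peak Dube at position 5): ranking walks positions 5-4-3-2-1, expanding outward from the peak — single-peaked.
Type 2: ranking walks positions 5-2-1-3-4; Quinn is ranked above Kwan even though Kwan lies between Quinn and the peak Dube on the axis — preferences dip and rise again. Not single-peaked.
Type 3: ranking walks positions 4-5-2-3-1; Quinn is ranked above Chen even though Chen lies between Quinn and the peak Kwan on the axis — preferences dip and rise again. Not single-peaked.
Type 4 (peak Quinn at position 2): ranking walks positions 2-1-3-4-5, expanding outward from the peak — single-peaked.
Type 2 violates single-peakedness, so the profile is not single-peaked on this axis.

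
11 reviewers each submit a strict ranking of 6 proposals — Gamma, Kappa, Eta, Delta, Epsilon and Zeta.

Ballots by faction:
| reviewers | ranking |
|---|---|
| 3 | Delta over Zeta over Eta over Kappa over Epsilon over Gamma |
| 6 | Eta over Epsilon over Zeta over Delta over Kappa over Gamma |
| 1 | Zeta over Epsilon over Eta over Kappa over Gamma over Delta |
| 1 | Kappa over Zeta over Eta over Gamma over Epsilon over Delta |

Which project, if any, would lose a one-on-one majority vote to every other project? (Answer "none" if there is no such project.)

Head-to-head results (11 reviewers):
Gamma vs Kappa: Kappa, 11–0.
Gamma vs Eta: Gamma preferred on 0 ballots; Eta wins 11–0.
Gamma vs Delta: 2 to 9, Delta.
Gamma vs Epsilon: 1 to 10, Epsilon.
Gamma vs Zeta: Gamma preferred on 0 ballots; Zeta wins 11–0.
Kappa vs Eta: Kappa preferred on 1 ballot; Eta wins 10–1.
Kappa vs Delta: Kappa preferred on 1+1 = 2 ballots; Delta wins 9–2.
Kappa–Epsilon: Epsilon 7–4.
Kappa vs Zeta: Zeta, 10–1.
Eta vs Delta: 6+1+1 = 8 for Eta, 3 for Delta — Eta by 8–3.
Eta–Epsilon: Eta 10–1.
Eta–Zeta: Eta 6–5.
Delta vs Epsilon: Delta preferred on 3 ballots; Epsilon wins 8–3.
Delta vs Zeta: Delta preferred on 3 ballots; Zeta wins 8–3.
Epsilon vs Zeta: Epsilon is ranked higher on 6 ballots, Zeta on 5. Epsilon wins 6–5.
Gamma is beaten in every head-to-head and is the Condorcet loser.

Gamma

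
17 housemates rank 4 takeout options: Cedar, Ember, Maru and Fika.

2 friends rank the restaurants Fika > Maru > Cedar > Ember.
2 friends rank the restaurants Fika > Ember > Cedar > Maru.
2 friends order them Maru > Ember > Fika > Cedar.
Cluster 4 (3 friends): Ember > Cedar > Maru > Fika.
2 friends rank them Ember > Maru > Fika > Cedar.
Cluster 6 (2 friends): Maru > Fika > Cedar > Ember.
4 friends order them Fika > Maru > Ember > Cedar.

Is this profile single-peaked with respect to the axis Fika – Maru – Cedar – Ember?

Axis positions: Fika=1, Maru=2, Cedar=3, Ember=4.
Cluster 1 (peak Fika at position 1): ranking walks positions 1-2-3-4, expanding outward from the peak — single-peaked.
Cluster 2: ranking walks positions 1-4-3-2; Ember is ranked above Maru even though Maru lies between Ember and the peak Fika on the axis — preferences dip and rise again. Not single-peaked.
Cluster 3: ranking walks positions 2-4-1-3; Ember is ranked above Cedar even though Cedar lies between Ember and the peak Maru on the axis — preferences dip and rise again. Not single-peaked.
Cluster 4 (peak Ember at position 4): ranking walks positions 4-3-2-1, expanding outward from the peak — single-peaked.
Cluster 5: ranking walks positions 4-2-1-3; Maru is ranked above Cedar even though Cedar lies between Maru and the peak Ember on the axis — preferences dip and rise again. Not single-peaked.
Cluster 6 (peak Maru at position 2): ranking walks positions 2-1-3-4, expanding outward from the peak — single-peaked.
Cluster 7: ranking walks positions 1-2-4-3; Ember is ranked above Cedar even though Cedar lies between Ember and the peak Fika on the axis — preferences dip and rise again. Not single-peaked.
Cluster 2 violates single-peakedness, so the profile is not single-peaked on this axis.

no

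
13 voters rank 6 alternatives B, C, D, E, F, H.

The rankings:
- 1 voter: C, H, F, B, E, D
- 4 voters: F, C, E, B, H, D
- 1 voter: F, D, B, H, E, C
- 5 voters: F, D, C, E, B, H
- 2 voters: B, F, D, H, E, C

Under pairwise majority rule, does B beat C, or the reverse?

Ballots ranking B above C: 1 + 2 = 3.
Ballots ranking C above B: 13 − 3 = 10.
C wins the head-to-head 10–3.

C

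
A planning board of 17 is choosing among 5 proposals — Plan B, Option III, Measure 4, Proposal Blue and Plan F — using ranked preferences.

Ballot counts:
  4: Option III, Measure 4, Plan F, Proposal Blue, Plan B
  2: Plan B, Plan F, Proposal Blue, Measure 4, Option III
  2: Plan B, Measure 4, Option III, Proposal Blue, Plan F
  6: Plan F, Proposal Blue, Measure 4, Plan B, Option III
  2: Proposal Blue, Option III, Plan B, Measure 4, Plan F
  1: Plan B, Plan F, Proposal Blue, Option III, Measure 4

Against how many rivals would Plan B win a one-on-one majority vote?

1

Plan B against each rival (17 council members):
Plan B vs Option III: 11 to 6, Plan B.
Plan B vs Measure 4: Measure 4 wins 10–7.
Plan B vs Proposal Blue: 2+2+1 = 5 for Plan B, 12 for Proposal Blue — Proposal Blue by 12–5.
Plan B vs Plan F: Plan F, 10–7.
Plan B beats Option III; loses to Measure 4, Proposal Blue, Plan F — 1 pairwise win.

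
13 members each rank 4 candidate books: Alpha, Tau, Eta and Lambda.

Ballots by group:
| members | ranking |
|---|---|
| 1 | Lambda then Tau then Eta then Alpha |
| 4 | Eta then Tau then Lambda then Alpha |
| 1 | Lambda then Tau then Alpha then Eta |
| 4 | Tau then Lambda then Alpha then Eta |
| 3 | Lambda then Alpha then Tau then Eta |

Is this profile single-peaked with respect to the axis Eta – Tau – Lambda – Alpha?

Axis positions: Eta=1, Tau=2, Lambda=3, Alpha=4.
Group 1 (peak Lambda at position 3): ranking walks positions 3-2-1-4, expanding outward from the peak — single-peaked.
Group 2 (peak Eta at position 1): ranking walks positions 1-2-3-4, expanding outward from the peak — single-peaked.
Group 3 (peak Lambda at position 3): ranking walks positions 3-2-4-1, expanding outward from the peak — single-peaked.
Group 4 (peak Tau at position 2): ranking walks positions 2-3-4-1, expanding outward from the peak — single-peaked.
Group 5 (peak Lambda at position 3): ranking walks positions 3-4-2-1, expanding outward from the peak — single-peaked.
Every ranking is single-peaked on this axis.

yes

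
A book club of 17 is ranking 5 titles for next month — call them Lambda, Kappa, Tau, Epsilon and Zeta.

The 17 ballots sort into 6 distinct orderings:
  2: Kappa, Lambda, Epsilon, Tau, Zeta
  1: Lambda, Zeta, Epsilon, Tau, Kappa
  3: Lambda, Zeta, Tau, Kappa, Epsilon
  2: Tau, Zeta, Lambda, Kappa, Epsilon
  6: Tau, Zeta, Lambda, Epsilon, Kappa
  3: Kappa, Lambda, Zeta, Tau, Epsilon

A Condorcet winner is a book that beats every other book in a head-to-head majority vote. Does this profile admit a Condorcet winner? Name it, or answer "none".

Lambda

Check each pair by majority over 17 ballots:
Lambda–Kappa: Lambda 12–5.
Lambda–Tau: Lambda 9–8.
Lambda vs Epsilon: Lambda wins 17–0.
Lambda vs Zeta: Lambda wins 9–8.
Kappa vs Tau: Tau wins 12–5.
Kappa vs Epsilon: Kappa, 10–7.
Kappa vs Zeta: Zeta, 12–5.
Tau vs Epsilon: Tau, 14–3.
Tau vs Zeta: Tau wins 10–7.
Epsilon–Zeta: Zeta 15–2.
Lambda beats each of Kappa, Tau, Epsilon, Zeta — Lambda is the Condorcet winner.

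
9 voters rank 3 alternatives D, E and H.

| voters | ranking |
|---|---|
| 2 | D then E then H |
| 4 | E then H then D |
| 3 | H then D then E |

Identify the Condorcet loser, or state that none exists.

Pairwise majorities:
D vs E: D, 5–4.
D vs H: D preferred on 2 ballots; H wins 7–2.
E vs H: E preferred on 2+4 = 6 ballots; E wins 6–3.
Each alternative has at least one pairwise win (D beats E; E beats H; H beats D) — no Condorcet loser.

none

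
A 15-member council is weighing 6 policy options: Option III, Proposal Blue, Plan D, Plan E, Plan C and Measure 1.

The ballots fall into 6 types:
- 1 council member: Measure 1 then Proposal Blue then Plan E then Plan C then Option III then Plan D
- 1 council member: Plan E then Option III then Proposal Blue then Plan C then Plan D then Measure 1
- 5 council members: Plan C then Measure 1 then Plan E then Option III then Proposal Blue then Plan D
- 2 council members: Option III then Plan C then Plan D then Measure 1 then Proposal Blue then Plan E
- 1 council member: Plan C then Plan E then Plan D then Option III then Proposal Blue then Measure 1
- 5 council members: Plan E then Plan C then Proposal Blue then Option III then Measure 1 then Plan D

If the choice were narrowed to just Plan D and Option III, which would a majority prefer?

Ballots ranking Plan D above Option III: 1.
Ballots ranking Option III above Plan D: 15 − 1 = 14.
Option III wins the head-to-head 14–1.

Option III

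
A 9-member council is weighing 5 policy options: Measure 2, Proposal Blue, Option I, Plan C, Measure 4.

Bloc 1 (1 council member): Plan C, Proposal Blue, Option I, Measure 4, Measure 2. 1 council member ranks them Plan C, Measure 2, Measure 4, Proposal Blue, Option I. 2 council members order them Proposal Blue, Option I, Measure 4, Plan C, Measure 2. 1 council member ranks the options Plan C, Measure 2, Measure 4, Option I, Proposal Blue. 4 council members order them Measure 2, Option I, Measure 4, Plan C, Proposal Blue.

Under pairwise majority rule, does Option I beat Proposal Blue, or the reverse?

Ballots ranking Option I above Proposal Blue: 1 + 4 = 5.
Ballots ranking Proposal Blue above Option I: 9 − 5 = 4.
Option I wins the head-to-head 5–4.

Option I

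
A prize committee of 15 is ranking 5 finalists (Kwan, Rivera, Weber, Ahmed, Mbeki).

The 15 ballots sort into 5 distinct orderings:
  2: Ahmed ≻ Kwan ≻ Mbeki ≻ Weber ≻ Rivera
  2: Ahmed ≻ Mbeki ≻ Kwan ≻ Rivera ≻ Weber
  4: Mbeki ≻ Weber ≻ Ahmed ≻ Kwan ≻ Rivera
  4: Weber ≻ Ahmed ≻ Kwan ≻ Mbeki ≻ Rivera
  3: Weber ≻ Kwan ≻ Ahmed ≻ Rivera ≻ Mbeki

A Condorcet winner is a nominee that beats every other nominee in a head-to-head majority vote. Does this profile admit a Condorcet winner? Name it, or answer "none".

none

Head-to-head results (15 jurors):
Kwan–Rivera: Kwan 15–0.
Kwan vs Weber: Kwan preferred on 2+2 = 4 ballots; Weber wins 11–4.
Kwan–Ahmed: Ahmed 12–3.
Kwan vs Mbeki: Kwan wins 9–6.
Rivera vs Weber: 2 to 13, Weber.
Rivera vs Ahmed: Rivera is ranked higher on 0 ballots, Ahmed on 15. Ahmed wins 15–0.
Rivera vs Mbeki: 3 to 12, Mbeki.
Weber vs Ahmed: Weber preferred on 4+4+3 = 11 ballots; Weber wins 11–4.
Weber vs Mbeki: 7 to 8, Mbeki.
Ahmed vs Mbeki: Ahmed wins 11–4.
No nominee is unbeaten: Kwan loses to Weber; Rivera loses to Kwan; Weber loses to Mbeki; Ahmed loses to Weber; Mbeki loses to Kwan. In particular Kwan > Mbeki > Weber > Kwan is a majority cycle — no Condorcet winner exists.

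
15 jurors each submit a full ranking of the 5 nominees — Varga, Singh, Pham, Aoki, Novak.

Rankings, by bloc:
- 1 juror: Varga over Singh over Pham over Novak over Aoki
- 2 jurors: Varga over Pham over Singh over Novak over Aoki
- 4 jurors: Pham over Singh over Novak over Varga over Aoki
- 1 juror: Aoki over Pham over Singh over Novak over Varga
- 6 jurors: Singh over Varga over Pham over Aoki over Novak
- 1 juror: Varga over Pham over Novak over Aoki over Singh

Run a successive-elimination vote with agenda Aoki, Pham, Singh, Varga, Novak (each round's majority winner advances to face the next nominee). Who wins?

Round 1: Aoki vs Pham — 1–14, Pham advances.
Round 2: Pham vs Singh — 8–7, Pham advances.
Round 3: Pham vs Varga — 5–10, Varga advances.
Round 4: Varga vs Novak — 10–5, Varga advances.
Varga survives the agenda.

Varga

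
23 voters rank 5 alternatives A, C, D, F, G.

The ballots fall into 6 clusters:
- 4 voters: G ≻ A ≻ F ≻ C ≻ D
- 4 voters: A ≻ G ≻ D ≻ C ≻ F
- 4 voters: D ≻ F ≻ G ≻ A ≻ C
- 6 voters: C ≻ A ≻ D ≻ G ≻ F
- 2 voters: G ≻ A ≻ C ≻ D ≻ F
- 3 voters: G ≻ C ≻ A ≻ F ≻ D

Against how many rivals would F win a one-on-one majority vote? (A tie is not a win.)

0

F against each rival (23 voters):
F vs A: A wins 19–4.
F vs C: C wins 15–8.
F vs D: F is ranked higher on 4+3 = 7 ballots, D on 16. D wins 16–7.
F vs G: G wins 19–4.
F beats no one; loses to A, C, D, G — 0 pairwise wins.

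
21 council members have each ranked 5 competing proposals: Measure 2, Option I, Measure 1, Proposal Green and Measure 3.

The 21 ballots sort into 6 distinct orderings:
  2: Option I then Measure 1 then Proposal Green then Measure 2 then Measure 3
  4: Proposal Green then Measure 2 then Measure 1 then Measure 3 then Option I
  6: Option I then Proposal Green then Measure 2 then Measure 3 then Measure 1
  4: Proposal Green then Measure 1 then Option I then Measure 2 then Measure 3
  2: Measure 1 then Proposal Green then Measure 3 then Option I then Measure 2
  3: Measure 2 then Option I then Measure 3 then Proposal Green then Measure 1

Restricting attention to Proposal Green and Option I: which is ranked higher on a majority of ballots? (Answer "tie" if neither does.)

Ballots ranking Proposal Green above Option I: 4 + 4 + 2 = 10.
Ballots ranking Option I above Proposal Green: 21 − 10 = 11.
Option I wins the head-to-head 11–10.

Option I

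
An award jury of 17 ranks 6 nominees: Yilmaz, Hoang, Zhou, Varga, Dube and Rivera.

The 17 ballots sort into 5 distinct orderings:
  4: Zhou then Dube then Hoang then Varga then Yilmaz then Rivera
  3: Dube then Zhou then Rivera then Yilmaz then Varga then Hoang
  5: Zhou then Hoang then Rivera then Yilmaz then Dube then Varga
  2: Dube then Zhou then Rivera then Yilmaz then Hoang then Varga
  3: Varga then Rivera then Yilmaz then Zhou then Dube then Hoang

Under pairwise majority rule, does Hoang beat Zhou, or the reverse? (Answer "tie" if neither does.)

Zhou

No ballot ranks Hoang above Zhou: 0.
Ballots ranking Zhou above Hoang: 17 − 0 = 17.
Zhou wins the head-to-head 17–0.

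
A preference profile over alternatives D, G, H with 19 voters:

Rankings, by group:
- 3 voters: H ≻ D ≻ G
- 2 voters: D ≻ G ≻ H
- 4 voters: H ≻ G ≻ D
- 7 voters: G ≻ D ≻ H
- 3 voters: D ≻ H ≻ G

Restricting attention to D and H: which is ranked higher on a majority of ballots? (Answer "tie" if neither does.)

D

Ballots ranking D above H: 2 + 7 + 3 = 12.
Ballots ranking H above D: 19 − 12 = 7.
D wins the head-to-head 12–7.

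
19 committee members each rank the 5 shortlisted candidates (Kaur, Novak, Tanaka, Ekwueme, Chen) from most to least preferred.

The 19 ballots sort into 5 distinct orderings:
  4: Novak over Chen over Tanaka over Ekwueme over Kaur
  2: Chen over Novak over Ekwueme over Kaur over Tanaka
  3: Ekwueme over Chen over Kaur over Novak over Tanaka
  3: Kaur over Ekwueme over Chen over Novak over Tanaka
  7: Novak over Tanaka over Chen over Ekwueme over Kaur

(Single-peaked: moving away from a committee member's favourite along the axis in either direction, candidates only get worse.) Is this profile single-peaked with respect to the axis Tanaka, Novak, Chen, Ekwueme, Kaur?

Axis positions: Tanaka=1, Novak=2, Chen=3, Ekwueme=4, Kaur=5.
Ballot type 1 (peak Novak at position 2): ranking walks positions 2-3-1-4-5, expanding outward from the peak — single-peaked.
Ballot type 2 (peak Chen at position 3): ranking walks positions 3-2-4-5-1, expanding outward from the peak — single-peaked.
Ballot type 3 (peak Ekwueme at position 4): ranking walks positions 4-3-5-2-1, expanding outward from the peak — single-peaked.
Ballot type 4 (peak Kaur at position 5): ranking walks positions 5-4-3-2-1, expanding outward from the peak — single-peaked.
Ballot type 5 (peak Novak at position 2): ranking walks positions 2-1-3-4-5, expanding outward from the peak — single-peaked.
Every ranking is single-peaked on this axis.

yes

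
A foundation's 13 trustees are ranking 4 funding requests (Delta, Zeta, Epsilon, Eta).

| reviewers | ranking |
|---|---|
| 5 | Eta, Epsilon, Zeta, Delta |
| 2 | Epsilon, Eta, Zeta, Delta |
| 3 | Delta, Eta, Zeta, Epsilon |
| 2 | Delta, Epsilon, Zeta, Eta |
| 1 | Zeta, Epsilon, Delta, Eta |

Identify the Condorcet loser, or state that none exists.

Pairwise majorities:
Delta–Zeta: Zeta 8–5.
Delta vs Epsilon: Epsilon wins 8–5.
Delta vs Eta: Delta is ranked higher on 3+2+1 = 6 ballots, Eta on 7. Eta wins 7–6.
Zeta vs Epsilon: Zeta is ranked higher on 3+1 = 4 ballots, Epsilon on 9. Epsilon wins 9–4.
Zeta–Eta: Eta 10–3.
Epsilon–Eta: Eta 8–5.
Delta loses to every other project — it is the Condorcet loser.

Delta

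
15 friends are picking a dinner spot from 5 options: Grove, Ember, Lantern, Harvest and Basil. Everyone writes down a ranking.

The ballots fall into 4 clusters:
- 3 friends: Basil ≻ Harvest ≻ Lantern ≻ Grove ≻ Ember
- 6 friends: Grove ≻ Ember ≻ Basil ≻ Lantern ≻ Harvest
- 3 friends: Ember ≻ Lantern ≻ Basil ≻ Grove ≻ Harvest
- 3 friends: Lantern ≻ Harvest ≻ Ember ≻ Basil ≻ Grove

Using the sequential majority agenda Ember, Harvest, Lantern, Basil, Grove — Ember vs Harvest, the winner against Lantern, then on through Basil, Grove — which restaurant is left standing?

Grove

Round 1: Ember vs Harvest — 9–6, Ember advances.
Round 2: Ember vs Lantern — 9–6, Ember advances.
Round 3: Ember vs Basil — 12–3, Ember advances.
Round 4: Ember vs Grove — 6–9, Grove advances.
The agenda winner is Grove.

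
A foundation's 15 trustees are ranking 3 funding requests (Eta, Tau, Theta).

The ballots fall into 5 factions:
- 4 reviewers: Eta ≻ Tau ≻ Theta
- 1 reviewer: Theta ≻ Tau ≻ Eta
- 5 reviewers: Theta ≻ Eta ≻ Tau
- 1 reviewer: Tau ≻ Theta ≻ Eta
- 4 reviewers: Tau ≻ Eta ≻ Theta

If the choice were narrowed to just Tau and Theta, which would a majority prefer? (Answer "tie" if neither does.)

Tau

Ballots ranking Tau above Theta: 4 + 1 + 4 = 9.
Ballots ranking Theta above Tau: 15 − 9 = 6.
Tau wins the head-to-head 9–6.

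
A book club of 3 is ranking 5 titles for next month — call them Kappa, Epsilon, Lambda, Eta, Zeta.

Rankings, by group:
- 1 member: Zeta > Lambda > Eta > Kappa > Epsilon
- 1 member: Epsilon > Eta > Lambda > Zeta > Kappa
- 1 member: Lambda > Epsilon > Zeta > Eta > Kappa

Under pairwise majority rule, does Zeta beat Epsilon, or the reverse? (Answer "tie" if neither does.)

Epsilon

Ballots ranking Zeta above Epsilon: 1.
Ballots ranking Epsilon above Zeta: 3 − 1 = 2.
Epsilon wins the head-to-head 2–1.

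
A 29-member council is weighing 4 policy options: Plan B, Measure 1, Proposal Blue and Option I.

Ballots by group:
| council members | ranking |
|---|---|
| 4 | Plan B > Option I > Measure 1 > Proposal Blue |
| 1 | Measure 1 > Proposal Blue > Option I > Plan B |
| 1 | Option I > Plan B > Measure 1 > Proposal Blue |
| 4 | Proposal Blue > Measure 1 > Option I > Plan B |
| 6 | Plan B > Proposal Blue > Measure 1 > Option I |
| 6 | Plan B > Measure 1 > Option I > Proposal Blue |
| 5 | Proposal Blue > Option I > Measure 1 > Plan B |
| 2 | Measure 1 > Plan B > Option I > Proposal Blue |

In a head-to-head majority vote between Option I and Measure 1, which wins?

Ballots ranking Option I above Measure 1: 4 + 1 + 5 = 10.
Ballots ranking Measure 1 above Option I: 29 − 10 = 19.
Measure 1 wins the head-to-head 19–10.

Measure 1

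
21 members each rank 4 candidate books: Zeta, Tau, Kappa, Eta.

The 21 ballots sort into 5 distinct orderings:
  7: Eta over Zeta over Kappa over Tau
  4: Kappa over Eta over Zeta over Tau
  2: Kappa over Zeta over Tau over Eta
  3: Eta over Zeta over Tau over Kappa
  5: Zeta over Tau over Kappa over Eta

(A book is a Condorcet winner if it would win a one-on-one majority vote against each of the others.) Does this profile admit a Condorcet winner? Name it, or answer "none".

Check each pair by majority over 21 ballots:
Zeta vs Tau: Zeta wins 21–0.
Zeta vs Kappa: Zeta, 15–6.
Zeta–Eta: Eta 14–7.
Tau vs Kappa: Kappa wins 13–8.
Tau vs Eta: Eta wins 14–7.
Kappa vs Eta: Kappa, 11–10.
Every book loses at least once (Zeta loses to Eta; Tau loses to Zeta; Kappa loses to Zeta; Eta loses to Kappa). The majority relation contains the cycle Zeta → Kappa → Eta → Zeta, so there is no Condorcet winner.

none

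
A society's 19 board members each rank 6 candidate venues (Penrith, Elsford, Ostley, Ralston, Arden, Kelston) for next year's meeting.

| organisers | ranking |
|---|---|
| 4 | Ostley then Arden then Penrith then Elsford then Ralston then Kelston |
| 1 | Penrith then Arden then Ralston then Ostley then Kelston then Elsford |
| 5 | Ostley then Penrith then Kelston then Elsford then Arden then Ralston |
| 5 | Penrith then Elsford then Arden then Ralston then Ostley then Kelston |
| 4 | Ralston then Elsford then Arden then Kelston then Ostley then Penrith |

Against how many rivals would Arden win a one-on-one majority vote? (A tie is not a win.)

3

Arden against each rival (19 organisers):
Arden vs Penrith: 8 to 11, Penrith.
Arden vs Elsford: 5 to 14, Elsford.
Arden vs Ostley: Arden wins 10–9.
Arden–Ralston: Arden 15–4.
Arden vs Kelston: Arden, 14–5.
Arden beats Ostley, Ralston, Kelston; loses to Penrith, Elsford — 3 pairwise wins.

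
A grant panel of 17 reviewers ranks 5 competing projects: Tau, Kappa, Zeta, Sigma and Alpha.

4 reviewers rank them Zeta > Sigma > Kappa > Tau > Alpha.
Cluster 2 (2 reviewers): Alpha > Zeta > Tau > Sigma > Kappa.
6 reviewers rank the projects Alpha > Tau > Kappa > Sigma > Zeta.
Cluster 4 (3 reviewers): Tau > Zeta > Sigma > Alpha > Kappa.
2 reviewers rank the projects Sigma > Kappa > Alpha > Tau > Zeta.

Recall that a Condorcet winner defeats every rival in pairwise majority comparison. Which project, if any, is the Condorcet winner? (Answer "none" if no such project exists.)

none

Head-to-head results (17 reviewers):
Tau vs Kappa: Tau wins 11–6.
Tau vs Zeta: Tau wins 11–6.
Tau vs Sigma: Tau wins 11–6.
Tau–Alpha: Alpha 10–7.
Kappa vs Zeta: Zeta, 9–8.
Kappa vs Sigma: Sigma, 11–6.
Kappa–Alpha: Alpha 11–6.
Zeta vs Sigma: Zeta wins 9–8.
Zeta–Alpha: Alpha 10–7.
Sigma vs Alpha: Sigma, 9–8.
No project is unbeaten: Tau loses to Alpha; Kappa loses to Tau; Zeta loses to Tau; Sigma loses to Tau; Alpha loses to Sigma. In particular Tau beats Sigma beats Alpha beats Tau is a majority cycle — no Condorcet winner exists.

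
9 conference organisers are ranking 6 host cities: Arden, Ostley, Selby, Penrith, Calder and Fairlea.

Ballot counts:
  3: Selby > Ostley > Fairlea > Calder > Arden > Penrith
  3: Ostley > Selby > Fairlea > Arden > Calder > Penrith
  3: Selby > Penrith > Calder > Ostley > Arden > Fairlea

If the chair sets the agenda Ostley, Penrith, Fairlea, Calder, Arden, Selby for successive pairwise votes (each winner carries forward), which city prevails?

Selby

Round 1: Ostley vs Penrith — 6–3, Ostley advances.
Round 2: Ostley vs Fairlea — 9–0, Ostley advances.
Round 3: Ostley vs Calder — 6–3, Ostley advances.
Round 4: Ostley vs Arden — 9–0, Ostley advances.
Round 5: Ostley vs Selby — 3–6, Selby advances.
The agenda winner is Selby.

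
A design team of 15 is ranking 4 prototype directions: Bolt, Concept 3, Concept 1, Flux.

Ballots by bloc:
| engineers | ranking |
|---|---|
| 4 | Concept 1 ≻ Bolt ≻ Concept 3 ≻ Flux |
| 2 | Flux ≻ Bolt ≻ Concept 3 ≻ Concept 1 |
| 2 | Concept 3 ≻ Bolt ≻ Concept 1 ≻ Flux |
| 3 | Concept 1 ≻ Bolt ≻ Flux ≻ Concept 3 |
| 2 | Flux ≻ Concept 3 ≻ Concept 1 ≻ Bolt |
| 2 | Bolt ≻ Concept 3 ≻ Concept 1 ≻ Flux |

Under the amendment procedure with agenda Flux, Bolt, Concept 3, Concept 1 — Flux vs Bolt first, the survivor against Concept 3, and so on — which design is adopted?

Concept 1

Round 1: Flux vs Bolt — 4–11, Bolt advances.
Round 2: Bolt vs Concept 3 — 11–4, Bolt advances.
Round 3: Bolt vs Concept 1 — 6–9, Concept 1 advances.
Concept 1 survives the agenda.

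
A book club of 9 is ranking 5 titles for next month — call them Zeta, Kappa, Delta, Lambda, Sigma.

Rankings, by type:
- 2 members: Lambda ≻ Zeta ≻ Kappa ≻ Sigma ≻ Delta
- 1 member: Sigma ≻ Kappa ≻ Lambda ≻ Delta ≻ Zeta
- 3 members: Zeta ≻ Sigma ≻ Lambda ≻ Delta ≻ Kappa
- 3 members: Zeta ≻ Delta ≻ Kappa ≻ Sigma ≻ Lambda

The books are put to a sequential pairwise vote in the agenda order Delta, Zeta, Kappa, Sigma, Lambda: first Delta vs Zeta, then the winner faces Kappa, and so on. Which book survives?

Zeta

Round 1: Delta vs Zeta — 1–8, Zeta advances.
Round 2: Zeta vs Kappa — 8–1, Zeta advances.
Round 3: Zeta vs Sigma — 8–1, Zeta advances.
Round 4: Zeta vs Lambda — 6–3, Zeta advances.
Zeta survives the agenda.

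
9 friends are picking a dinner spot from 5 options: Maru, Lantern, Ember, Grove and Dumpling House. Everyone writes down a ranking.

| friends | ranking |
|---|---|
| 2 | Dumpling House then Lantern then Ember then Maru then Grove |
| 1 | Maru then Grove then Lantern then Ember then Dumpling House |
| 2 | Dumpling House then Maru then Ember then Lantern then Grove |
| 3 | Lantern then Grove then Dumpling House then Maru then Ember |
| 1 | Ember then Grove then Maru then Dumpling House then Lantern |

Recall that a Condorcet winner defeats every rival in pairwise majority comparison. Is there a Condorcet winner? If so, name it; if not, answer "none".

none

Pairwise majorities:
Maru vs Lantern: Lantern, 5–4.
Maru vs Ember: Maru wins 6–3.
Maru vs Grove: Maru, 5–4.
Maru–Dumpling House: Dumpling House 7–2.
Lantern–Ember: Lantern 6–3.
Lantern–Grove: Lantern 7–2.
Lantern–Dumpling House: Dumpling House 5–4.
Ember vs Grove: Ember wins 5–4.
Ember vs Dumpling House: Dumpling House, 7–2.
Grove vs Dumpling House: Grove wins 5–4.
Every restaurant loses at least once (Maru loses to Lantern; Lantern loses to Dumpling House; Ember loses to Maru; Grove loses to Maru; Dumpling House loses to Grove). The majority relation contains the cycle Maru > Grove > Dumpling House > Maru, so there is no Condorcet winner.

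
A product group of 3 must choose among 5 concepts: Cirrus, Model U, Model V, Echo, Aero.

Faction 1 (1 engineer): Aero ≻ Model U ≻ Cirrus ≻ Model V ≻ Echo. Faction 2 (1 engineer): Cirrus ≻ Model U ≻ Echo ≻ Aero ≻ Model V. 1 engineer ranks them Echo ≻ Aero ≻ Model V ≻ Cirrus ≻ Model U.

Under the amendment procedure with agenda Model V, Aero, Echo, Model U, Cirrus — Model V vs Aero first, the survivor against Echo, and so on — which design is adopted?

Round 1: Model V vs Aero — 0–3, Aero advances.
Round 2: Aero vs Echo — 1–2, Echo advances.
Round 3: Echo vs Model U — 1–2, Model U advances.
Round 4: Model U vs Cirrus — 1–2, Cirrus advances.
The agenda winner is Cirrus.

Cirrus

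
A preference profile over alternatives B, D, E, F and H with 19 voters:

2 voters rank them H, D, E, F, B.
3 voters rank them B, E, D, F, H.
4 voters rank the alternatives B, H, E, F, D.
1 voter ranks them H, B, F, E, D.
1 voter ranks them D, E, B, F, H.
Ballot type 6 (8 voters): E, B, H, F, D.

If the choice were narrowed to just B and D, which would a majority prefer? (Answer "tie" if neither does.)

Ballots ranking B above D: 3 + 4 + 1 + 8 = 16.
Ballots ranking D above B: 19 − 16 = 3.
B wins the head-to-head 16–3.

B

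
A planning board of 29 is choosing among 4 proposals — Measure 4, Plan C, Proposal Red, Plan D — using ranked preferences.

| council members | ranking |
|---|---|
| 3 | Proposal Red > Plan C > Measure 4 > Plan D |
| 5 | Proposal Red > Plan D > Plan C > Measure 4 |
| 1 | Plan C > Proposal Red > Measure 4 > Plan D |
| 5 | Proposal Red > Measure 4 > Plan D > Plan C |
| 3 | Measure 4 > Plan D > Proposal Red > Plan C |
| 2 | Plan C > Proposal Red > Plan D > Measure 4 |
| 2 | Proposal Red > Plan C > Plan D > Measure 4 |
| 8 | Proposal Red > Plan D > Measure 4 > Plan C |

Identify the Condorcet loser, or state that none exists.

Head-to-head results (29 council members):
Measure 4 vs Plan C: Measure 4 is ranked higher on 5+3+8 = 16 ballots, Plan C on 13. Measure 4 wins 16–13.
Measure 4 vs Proposal Red: Measure 4 preferred on 3 ballots; Proposal Red wins 26–3.
Measure 4 vs Plan D: Measure 4 preferred on 3+1+5+3 = 12 ballots; Plan D wins 17–12.
Plan C vs Proposal Red: Proposal Red wins 26–3.
Plan C vs Plan D: Plan D, 21–8.
Proposal Red vs Plan D: Proposal Red wins 26–3.
Only Plan C has no wins; Plan C is the Condorcet loser.

Plan C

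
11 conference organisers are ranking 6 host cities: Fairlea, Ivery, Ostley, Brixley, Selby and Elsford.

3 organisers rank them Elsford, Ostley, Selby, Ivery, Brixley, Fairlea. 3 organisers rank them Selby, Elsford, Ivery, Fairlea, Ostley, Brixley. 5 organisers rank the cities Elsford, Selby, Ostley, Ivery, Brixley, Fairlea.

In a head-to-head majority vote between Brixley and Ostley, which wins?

No ballot ranks Brixley above Ostley: 0.
Ballots ranking Ostley above Brixley: 11 − 0 = 11.
Ostley wins the head-to-head 11–0.

Ostley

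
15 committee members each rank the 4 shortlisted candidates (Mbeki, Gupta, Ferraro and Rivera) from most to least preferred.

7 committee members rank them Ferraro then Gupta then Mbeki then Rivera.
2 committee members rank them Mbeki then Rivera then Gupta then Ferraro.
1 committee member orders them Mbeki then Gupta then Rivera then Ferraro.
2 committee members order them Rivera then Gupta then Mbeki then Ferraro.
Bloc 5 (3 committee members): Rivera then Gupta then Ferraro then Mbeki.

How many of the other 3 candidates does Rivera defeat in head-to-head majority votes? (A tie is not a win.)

Rivera against each rival (15 committee members):
Rivera vs Mbeki: Rivera preferred on 2+3 = 5 ballots; Mbeki wins 10–5.
Rivera vs Gupta: Gupta, 8–7.
Rivera vs Ferraro: Rivera, 8–7.
Rivera beats Ferraro; loses to Mbeki, Gupta — 1 pairwise win.

1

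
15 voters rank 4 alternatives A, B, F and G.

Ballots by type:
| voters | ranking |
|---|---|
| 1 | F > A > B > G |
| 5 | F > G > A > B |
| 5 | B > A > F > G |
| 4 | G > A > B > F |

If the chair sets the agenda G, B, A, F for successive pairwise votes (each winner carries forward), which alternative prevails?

Round 1: G vs B — 9–6, G advances.
Round 2: G vs A — 9–6, G advances.
Round 3: G vs F — 4–11, F advances.
F survives the agenda.

F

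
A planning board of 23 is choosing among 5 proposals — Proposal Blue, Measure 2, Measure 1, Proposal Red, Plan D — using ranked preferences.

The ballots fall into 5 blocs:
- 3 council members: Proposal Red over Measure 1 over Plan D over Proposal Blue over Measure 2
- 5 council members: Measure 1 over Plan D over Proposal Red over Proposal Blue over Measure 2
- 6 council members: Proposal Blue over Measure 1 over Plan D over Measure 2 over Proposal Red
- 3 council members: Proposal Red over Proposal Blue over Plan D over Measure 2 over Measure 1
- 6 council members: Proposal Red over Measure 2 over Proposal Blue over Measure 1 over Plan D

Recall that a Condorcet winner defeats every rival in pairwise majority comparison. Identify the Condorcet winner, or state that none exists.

Pairwise majorities:
Proposal Blue vs Measure 2: Proposal Blue preferred on 3+5+6+3 = 17 ballots; Proposal Blue wins 17–6.
Proposal Blue vs Measure 1: 15 to 8, Proposal Blue.
Proposal Blue vs Proposal Red: 6 to 17, Proposal Red.
Proposal Blue vs Plan D: Proposal Blue preferred on 6+3+6 = 15 ballots; Proposal Blue wins 15–8.
Measure 2 vs Measure 1: 3+6 = 9 for Measure 2, 14 for Measure 1 — Measure 1 by 14–9.
Measure 2 vs Proposal Red: 6 for Measure 2, 17 for Proposal Red — Proposal Red by 17–6.
Measure 2 vs Plan D: Measure 2 preferred on 6 ballots; Plan D wins 17–6.
Measure 1 vs Proposal Red: Measure 1 preferred on 5+6 = 11 ballots; Proposal Red wins 12–11.
Measure 1 vs Plan D: 3+5+6+6 = 20 for Measure 1, 3 for Plan D — Measure 1 by 20–3.
Proposal Red vs Plan D: 12 to 11, Proposal Red.
Proposal Red defeats every rival head-to-head and is the Condorcet winner.

Proposal Red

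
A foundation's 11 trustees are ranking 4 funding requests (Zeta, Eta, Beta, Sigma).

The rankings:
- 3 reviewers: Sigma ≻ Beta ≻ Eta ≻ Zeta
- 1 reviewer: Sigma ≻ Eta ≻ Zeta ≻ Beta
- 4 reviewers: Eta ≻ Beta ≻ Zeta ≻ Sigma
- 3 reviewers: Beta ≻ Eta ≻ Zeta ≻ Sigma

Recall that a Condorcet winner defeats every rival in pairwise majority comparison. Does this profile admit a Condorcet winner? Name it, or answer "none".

Beta

Head-to-head results (11 reviewers):
Zeta vs Eta: Eta wins 11–0.
Zeta vs Beta: 1 for Zeta, 10 for Beta — Beta by 10–1.
Zeta vs Sigma: Zeta, 7–4.
Eta–Beta: Beta 6–5.
Eta vs Sigma: Eta wins 7–4.
Beta vs Sigma: 7 to 4, Beta.
Beta wins every pairwise contest, so Beta is the Condorcet winner.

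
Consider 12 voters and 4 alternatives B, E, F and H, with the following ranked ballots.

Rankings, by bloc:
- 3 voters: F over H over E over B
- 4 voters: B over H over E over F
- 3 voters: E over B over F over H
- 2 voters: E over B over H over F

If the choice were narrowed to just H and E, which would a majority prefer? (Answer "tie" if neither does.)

H

Ballots ranking H above E: 3 + 4 = 7.
Ballots ranking E above H: 12 − 7 = 5.
H wins the head-to-head 7–5.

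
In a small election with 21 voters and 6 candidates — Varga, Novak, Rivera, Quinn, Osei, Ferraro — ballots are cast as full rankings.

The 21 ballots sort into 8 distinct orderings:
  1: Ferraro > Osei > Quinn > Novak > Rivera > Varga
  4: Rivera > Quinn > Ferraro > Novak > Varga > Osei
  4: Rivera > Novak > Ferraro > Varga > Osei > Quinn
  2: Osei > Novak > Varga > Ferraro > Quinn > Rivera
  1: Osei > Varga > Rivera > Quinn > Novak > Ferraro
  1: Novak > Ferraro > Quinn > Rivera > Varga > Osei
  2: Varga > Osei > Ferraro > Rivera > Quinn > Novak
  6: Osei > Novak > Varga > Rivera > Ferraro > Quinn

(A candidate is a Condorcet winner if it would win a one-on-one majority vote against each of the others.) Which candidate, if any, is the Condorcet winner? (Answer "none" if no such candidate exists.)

Pairwise majorities:
Varga vs Novak: Varga is ranked higher on 1+2 = 3 ballots, Novak on 18. Novak wins 18–3.
Varga vs Rivera: Varga, 11–10.
Varga vs Quinn: Varga, 15–6.
Varga vs Osei: Varga, 11–10.
Varga vs Ferraro: Varga wins 11–10.
Novak vs Rivera: Rivera wins 11–10.
Novak vs Quinn: Novak wins 13–8.
Novak vs Osei: Osei, 12–9.
Novak–Ferraro: Novak 14–7.
Rivera vs Quinn: Rivera, 17–4.
Rivera vs Osei: Osei, 12–9.
Rivera–Ferraro: Rivera 15–6.
Quinn vs Osei: Quinn preferred on 4+1 = 5 ballots; Osei wins 16–5.
Quinn vs Ferraro: Quinn preferred on 4+1 = 5 ballots; Ferraro wins 16–5.
Osei vs Ferraro: 2+1+2+6 = 11 for Osei, 10 for Ferraro — Osei by 11–10.
No candidate is unbeaten: Varga loses to Novak; Novak loses to Rivera; Rivera loses to Varga; Quinn loses to Varga; Osei loses to Varga; Ferraro loses to Varga. In particular Varga > Rivera > Novak > Varga is a majority cycle — no Condorcet winner exists.

none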